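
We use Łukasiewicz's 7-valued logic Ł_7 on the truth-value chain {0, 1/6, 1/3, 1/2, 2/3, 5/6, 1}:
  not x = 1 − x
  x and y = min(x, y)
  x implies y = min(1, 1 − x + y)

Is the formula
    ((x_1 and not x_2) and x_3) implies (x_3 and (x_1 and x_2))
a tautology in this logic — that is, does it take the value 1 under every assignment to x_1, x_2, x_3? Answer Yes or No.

No

Counterexample: take x_1 = 1/6, x_2 = 0, x_3 = 1/6.
not x_2 = not 0 = 1
x_1 and not x_2 = 1/6 and 1 = 1/6
(x_1 and not x_2) and x_3 = 1/6 and 1/6 = 1/6
x_1 and x_2 = 1/6 and 0 = 0
x_3 and (x_1 and x_2) = 1/6 and 0 = 0
((x_1 and not x_2) and x_3) implies (x_3 and (x_1 and x_2)) = 1/6 implies 0 = 5/6
This gives 5/6 ≠ 1.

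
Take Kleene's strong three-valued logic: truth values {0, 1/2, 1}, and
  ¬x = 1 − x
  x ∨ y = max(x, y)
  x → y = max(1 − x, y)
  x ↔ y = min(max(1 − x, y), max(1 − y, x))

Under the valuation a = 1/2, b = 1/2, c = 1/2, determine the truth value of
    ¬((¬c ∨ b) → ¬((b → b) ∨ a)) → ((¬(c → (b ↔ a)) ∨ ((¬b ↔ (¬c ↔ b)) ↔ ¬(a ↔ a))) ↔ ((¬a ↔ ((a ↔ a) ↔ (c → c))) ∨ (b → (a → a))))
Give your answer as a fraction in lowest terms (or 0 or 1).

¬c = ¬1/2 = 1/2
¬c ∨ b = 1/2 ∨ 1/2 = 1/2
b → b = 1/2 → 1/2 = 1/2
(b → b) ∨ a = 1/2 ∨ 1/2 = 1/2
¬((b → b) ∨ a) = ¬1/2 = 1/2
(¬c ∨ b) → ¬((b → b) ∨ a) = 1/2 → 1/2 = 1/2
¬((¬c ∨ b) → ¬((b → b) ∨ a)) = ¬1/2 = 1/2
b ↔ a = 1/2 ↔ 1/2 = 1/2
c → (b ↔ a) = 1/2 → 1/2 = 1/2
¬(c → (b ↔ a)) = ¬1/2 = 1/2
¬b = ¬1/2 = 1/2
¬c = ¬1/2 = 1/2
¬c ↔ b = 1/2 ↔ 1/2 = 1/2
¬b ↔ (¬c ↔ b) = 1/2 ↔ 1/2 = 1/2
a ↔ a = 1/2 ↔ 1/2 = 1/2
¬(a ↔ a) = ¬1/2 = 1/2
(¬b ↔ (¬c ↔ b)) ↔ ¬(a ↔ a) = 1/2 ↔ 1/2 = 1/2
¬(c → (b ↔ a)) ∨ ((¬b ↔ (¬c ↔ b)) ↔ ¬(a ↔ a)) = 1/2 ∨ 1/2 = 1/2
¬a = ¬1/2 = 1/2
a ↔ a = 1/2 ↔ 1/2 = 1/2
c → c = 1/2 → 1/2 = 1/2
(a ↔ a) ↔ (c → c) = 1/2 ↔ 1/2 = 1/2
¬a ↔ ((a ↔ a) ↔ (c → c)) = 1/2 ↔ 1/2 = 1/2
a → a = 1/2 → 1/2 = 1/2
b → (a → a) = 1/2 → 1/2 = 1/2
(¬a ↔ ((a ↔ a) ↔ (c → c))) ∨ (b → (a → a)) = 1/2 ∨ 1/2 = 1/2
(¬(c → (b ↔ a)) ∨ ((¬b ↔ (¬c ↔ b)) ↔ ¬(a ↔ a))) ↔ ((¬a ↔ ((a ↔ a) ↔ (c → c))) ∨ (b → (a → a))) = 1/2 ↔ 1/2 = 1/2
¬((¬c ∨ b) → ¬((b → b) ∨ a)) → ((¬(c → (b ↔ a)) ∨ ((¬b ↔ (¬c ↔ b)) ↔ ¬(a ↔ a))) ↔ ((¬a ↔ ((a ↔ a) ↔ (c → c))) ∨ (b → (a → a)))) = 1/2 → 1/2 = 1/2

1/2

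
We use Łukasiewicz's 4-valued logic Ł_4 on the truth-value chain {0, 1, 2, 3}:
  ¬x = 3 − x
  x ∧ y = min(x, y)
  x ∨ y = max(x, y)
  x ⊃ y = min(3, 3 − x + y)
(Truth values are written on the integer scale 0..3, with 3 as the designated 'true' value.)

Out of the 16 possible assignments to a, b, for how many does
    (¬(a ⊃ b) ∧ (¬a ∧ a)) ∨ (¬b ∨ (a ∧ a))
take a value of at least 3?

a = 0, b = 0 ↦ 3  ≥
a = 0, b = 1 ↦ 2  <
a = 0, b = 2 ↦ 1  <
a = 0, b = 3 ↦ 0  <
a = 1, b = 0 ↦ 3  ≥
a = 1, b = 1 ↦ 2  <
a = 1, b = 2 ↦ 1  <
a = 1, b = 3 ↦ 1  <
a = 2, b = 0 ↦ 3  ≥
a = 2, b = 1 ↦ 2  <
a = 2, b = 2 ↦ 2  <
a = 2, b = 3 ↦ 2  <
a = 3, b = 0 ↦ 3  ≥
a = 3, b = 1 ↦ 3  ≥
a = 3, b = 2 ↦ 3  ≥
a = 3, b = 3 ↦ 3  ≥
So 7 of the 16 assignments meet the threshold.

7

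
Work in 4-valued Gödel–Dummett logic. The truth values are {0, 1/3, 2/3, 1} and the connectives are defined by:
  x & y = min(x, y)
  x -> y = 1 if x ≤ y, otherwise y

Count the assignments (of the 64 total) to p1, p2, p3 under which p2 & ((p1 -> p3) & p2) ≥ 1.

value 1: 10 assignments (counts)
value 2/3: 12 assignments
value 1/3: 17 assignments
value 0: 25 assignments
So 10 of the 64 assignments meet the threshold.

10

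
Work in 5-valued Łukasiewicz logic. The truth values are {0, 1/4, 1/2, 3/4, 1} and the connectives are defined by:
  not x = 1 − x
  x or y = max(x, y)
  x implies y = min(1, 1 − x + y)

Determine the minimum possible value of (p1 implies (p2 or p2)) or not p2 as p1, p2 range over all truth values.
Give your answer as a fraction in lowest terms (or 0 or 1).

1/2

Take p1 = 1, p2 = 1/2:
p2 or p2 = 1/2 or 1/2 = 1/2
p1 implies (p2 or p2) = 1 implies 1/2 = 1/2
not p2 = not 1/2 = 1/2
(p1 implies (p2 or p2)) or not p2 = 1/2 or 1/2 = 1/2
No assignment yields a value below 1/2, so this is the minimum.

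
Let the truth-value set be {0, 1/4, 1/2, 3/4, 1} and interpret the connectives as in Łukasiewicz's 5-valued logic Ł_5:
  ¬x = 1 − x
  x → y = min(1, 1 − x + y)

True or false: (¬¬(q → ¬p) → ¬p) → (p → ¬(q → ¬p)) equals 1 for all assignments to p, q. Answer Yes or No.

At p = 1/2, q = 1, for instance:
¬p = ¬1/2 = 1/2
q → ¬p = 1 → 1/2 = 1/2
¬(q → ¬p) = ¬1/2 = 1/2
¬¬(q → ¬p) = ¬1/2 = 1/2
¬p = ¬1/2 = 1/2
¬¬(q → ¬p) → ¬p = 1/2 → 1/2 = 1
p → ¬(q → ¬p) = 1/2 → 1/2 = 1
(¬¬(q → ¬p) → ¬p) → (p → ¬(q → ¬p)) = 1 → 1 = 1
and checking the remaining 24 assignments likewise gives ≥ 1 in every case.

Yes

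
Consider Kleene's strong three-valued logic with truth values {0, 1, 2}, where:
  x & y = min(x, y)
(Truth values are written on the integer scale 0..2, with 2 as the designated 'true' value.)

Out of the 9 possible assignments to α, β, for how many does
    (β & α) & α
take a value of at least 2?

α = 0, β = 0 ↦ 0  <
α = 0, β = 1 ↦ 0  <
α = 0, β = 2 ↦ 0  <
α = 1, β = 0 ↦ 0  <
α = 1, β = 1 ↦ 1  <
α = 1, β = 2 ↦ 1  <
α = 2, β = 0 ↦ 0  <
α = 2, β = 1 ↦ 1  <
α = 2, β = 2 ↦ 2  ≥
So 1 of the 9 assignments meets the threshold.

1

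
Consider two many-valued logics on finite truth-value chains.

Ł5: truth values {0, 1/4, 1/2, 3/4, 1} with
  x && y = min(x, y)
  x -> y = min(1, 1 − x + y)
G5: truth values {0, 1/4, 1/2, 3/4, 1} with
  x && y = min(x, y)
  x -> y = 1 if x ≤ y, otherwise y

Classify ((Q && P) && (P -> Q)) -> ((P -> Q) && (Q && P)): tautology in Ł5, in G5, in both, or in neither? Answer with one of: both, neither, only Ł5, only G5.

In Ł5: every assignment gives 1 — tautology.
In G5: every assignment gives 1 — tautology.

both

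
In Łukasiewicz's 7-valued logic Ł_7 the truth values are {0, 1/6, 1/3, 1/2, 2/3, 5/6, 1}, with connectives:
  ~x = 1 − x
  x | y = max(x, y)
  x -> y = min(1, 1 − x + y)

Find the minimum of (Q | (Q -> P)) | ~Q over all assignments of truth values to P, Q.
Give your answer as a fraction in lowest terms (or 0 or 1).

1/2

Take P = 0, Q = 1/2:
Q -> P = 1/2 -> 0 = 1/2
Q | (Q -> P) = 1/2 | 1/2 = 1/2
~Q = ~1/2 = 1/2
(Q | (Q -> P)) | ~Q = 1/2 | 1/2 = 1/2
No assignment yields a value below 1/2, so this is the minimum.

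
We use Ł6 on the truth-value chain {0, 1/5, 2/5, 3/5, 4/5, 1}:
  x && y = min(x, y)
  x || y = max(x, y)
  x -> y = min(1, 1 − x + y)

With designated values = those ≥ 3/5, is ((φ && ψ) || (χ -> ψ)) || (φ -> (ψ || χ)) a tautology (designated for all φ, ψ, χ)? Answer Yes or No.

Yes

At φ = 1, ψ = 4/5, χ = 0, for instance:
φ && ψ = 1 && 4/5 = 4/5
χ -> ψ = 0 -> 4/5 = 1
(φ && ψ) || (χ -> ψ) = 4/5 || 1 = 1
ψ || χ = 4/5 || 0 = 4/5
φ -> (ψ || χ) = 1 -> 4/5 = 4/5
((φ && ψ) || (χ -> ψ)) || (φ -> (ψ || χ)) = 1 || 4/5 = 1
and checking the remaining 215 assignments likewise gives ≥ 3/5 in every case.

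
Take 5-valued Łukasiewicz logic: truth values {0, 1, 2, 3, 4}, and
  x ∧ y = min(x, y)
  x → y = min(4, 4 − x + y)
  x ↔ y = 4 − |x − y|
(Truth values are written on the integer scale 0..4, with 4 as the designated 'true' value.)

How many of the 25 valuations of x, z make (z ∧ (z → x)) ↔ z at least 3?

21

value 4: 19 assignments (counts)
value 3: 2 assignments (counts)
value 2: 2 assignments
value 1: 1 assignment
value 0: 1 assignment
So 21 of the 25 assignments meet the threshold.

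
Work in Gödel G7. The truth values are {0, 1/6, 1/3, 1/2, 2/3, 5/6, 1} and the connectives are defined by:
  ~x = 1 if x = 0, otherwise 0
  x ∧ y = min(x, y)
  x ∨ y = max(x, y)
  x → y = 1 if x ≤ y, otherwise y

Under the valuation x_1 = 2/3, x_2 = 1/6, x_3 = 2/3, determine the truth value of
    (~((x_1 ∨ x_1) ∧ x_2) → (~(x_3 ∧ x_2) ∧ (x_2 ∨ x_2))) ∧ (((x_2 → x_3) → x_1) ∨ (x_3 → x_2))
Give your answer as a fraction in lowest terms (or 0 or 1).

2/3

x_1 ∨ x_1 = 2/3 ∨ 2/3 = 2/3
(x_1 ∨ x_1) ∧ x_2 = 2/3 ∧ 1/6 = 1/6
~((x_1 ∨ x_1) ∧ x_2) = ~1/6 = 0
x_3 ∧ x_2 = 2/3 ∧ 1/6 = 1/6
~(x_3 ∧ x_2) = ~1/6 = 0
x_2 ∨ x_2 = 1/6 ∨ 1/6 = 1/6
~(x_3 ∧ x_2) ∧ (x_2 ∨ x_2) = 0 ∧ 1/6 = 0
~((x_1 ∨ x_1) ∧ x_2) → (~(x_3 ∧ x_2) ∧ (x_2 ∨ x_2)) = 0 → 0 = 1
x_2 → x_3 = 1/6 → 2/3 = 1
(x_2 → x_3) → x_1 = 1 → 2/3 = 2/3
x_3 → x_2 = 2/3 → 1/6 = 1/6
((x_2 → x_3) → x_1) ∨ (x_3 → x_2) = 2/3 ∨ 1/6 = 2/3
(~((x_1 ∨ x_1) ∧ x_2) → (~(x_3 ∧ x_2) ∧ (x_2 ∨ x_2))) ∧ (((x_2 → x_3) → x_1) ∨ (x_3 → x_2)) = 1 ∧ 2/3 = 2/3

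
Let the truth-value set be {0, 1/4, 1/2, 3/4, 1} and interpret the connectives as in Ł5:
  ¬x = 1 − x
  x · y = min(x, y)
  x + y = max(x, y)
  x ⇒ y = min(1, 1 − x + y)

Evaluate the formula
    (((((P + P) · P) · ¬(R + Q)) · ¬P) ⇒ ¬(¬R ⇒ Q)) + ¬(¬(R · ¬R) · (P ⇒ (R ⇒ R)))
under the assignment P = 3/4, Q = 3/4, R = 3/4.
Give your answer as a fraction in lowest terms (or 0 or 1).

P + P = 3/4 + 3/4 = 3/4
(P + P) · P = 3/4 · 3/4 = 3/4
R + Q = 3/4 + 3/4 = 3/4
¬(R + Q) = ¬3/4 = 1/4
((P + P) · P) · ¬(R + Q) = 3/4 · 1/4 = 1/4
¬P = ¬3/4 = 1/4
(((P + P) · P) · ¬(R + Q)) · ¬P = 1/4 · 1/4 = 1/4
¬R = ¬3/4 = 1/4
¬R ⇒ Q = 1/4 ⇒ 3/4 = 1
¬(¬R ⇒ Q) = ¬1 = 0
((((P + P) · P) · ¬(R + Q)) · ¬P) ⇒ ¬(¬R ⇒ Q) = 1/4 ⇒ 0 = 3/4
¬R = ¬3/4 = 1/4
R · ¬R = 3/4 · 1/4 = 1/4
¬(R · ¬R) = ¬1/4 = 3/4
R ⇒ R = 3/4 ⇒ 3/4 = 1
P ⇒ (R ⇒ R) = 3/4 ⇒ 1 = 1
¬(R · ¬R) · (P ⇒ (R ⇒ R)) = 3/4 · 1 = 3/4
¬(¬(R · ¬R) · (P ⇒ (R ⇒ R))) = ¬3/4 = 1/4
(((((P + P) · P) · ¬(R + Q)) · ¬P) ⇒ ¬(¬R ⇒ Q)) + ¬(¬(R · ¬R) · (P ⇒ (R ⇒ R))) = 3/4 + 1/4 = 3/4

3/4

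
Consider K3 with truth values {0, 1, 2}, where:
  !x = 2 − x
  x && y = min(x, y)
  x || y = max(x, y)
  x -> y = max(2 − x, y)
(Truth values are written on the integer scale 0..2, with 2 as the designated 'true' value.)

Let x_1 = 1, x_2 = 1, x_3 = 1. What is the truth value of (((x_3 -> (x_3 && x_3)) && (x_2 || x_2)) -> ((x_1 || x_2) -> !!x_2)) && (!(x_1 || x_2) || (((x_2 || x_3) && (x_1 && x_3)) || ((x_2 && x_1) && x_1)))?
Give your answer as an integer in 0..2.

1

x_3 && x_3 = 1 && 1 = 1
x_3 -> (x_3 && x_3) = 1 -> 1 = 1
x_2 || x_2 = 1 || 1 = 1
(x_3 -> (x_3 && x_3)) && (x_2 || x_2) = 1 && 1 = 1
x_1 || x_2 = 1 || 1 = 1
!x_2 = !1 = 1
!!x_2 = !1 = 1
(x_1 || x_2) -> !!x_2 = 1 -> 1 = 1
((x_3 -> (x_3 && x_3)) && (x_2 || x_2)) -> ((x_1 || x_2) -> !!x_2) = 1 -> 1 = 1
x_1 || x_2 = 1 || 1 = 1
!(x_1 || x_2) = !1 = 1
x_2 || x_3 = 1 || 1 = 1
x_1 && x_3 = 1 && 1 = 1
(x_2 || x_3) && (x_1 && x_3) = 1 && 1 = 1
x_2 && x_1 = 1 && 1 = 1
(x_2 && x_1) && x_1 = 1 && 1 = 1
((x_2 || x_3) && (x_1 && x_3)) || ((x_2 && x_1) && x_1) = 1 || 1 = 1
!(x_1 || x_2) || (((x_2 || x_3) && (x_1 && x_3)) || ((x_2 && x_1) && x_1)) = 1 || 1 = 1
(((x_3 -> (x_3 && x_3)) && (x_2 || x_2)) -> ((x_1 || x_2) -> !!x_2)) && (!(x_1 || x_2) || (((x_2 || x_3) && (x_1 && x_3)) || ((x_2 && x_1) && x_1))) = 1 && 1 = 1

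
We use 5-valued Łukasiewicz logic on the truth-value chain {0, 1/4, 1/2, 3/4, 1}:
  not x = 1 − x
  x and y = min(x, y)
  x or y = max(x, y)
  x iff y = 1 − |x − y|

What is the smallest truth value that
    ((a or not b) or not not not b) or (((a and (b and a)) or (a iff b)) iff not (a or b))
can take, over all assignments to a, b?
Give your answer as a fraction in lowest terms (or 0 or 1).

1/2

Take a = 1/2, b = 1/2:
not b = not 1/2 = 1/2
a or not b = 1/2 or 1/2 = 1/2
not b = not 1/2 = 1/2
not not b = not 1/2 = 1/2
not not not b = not 1/2 = 1/2
(a or not b) or not not not b = 1/2 or 1/2 = 1/2
b and a = 1/2 and 1/2 = 1/2
a and (b and a) = 1/2 and 1/2 = 1/2
a iff b = 1/2 iff 1/2 = 1
(a and (b and a)) or (a iff b) = 1/2 or 1 = 1
a or b = 1/2 or 1/2 = 1/2
not (a or b) = not 1/2 = 1/2
((a and (b and a)) or (a iff b)) iff not (a or b) = 1 iff 1/2 = 1/2
((a or not b) or not not not b) or (((a and (b and a)) or (a iff b)) iff not (a or b)) = 1/2 or 1/2 = 1/2
No assignment yields a value below 1/2, so this is the minimum.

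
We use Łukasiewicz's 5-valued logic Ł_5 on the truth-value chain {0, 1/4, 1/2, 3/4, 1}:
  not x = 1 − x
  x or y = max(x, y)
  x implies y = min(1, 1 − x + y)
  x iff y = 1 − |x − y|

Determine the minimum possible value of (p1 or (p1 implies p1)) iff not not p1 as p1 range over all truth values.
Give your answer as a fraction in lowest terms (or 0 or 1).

Take p1 = 0:
p1 implies p1 = 0 implies 0 = 1
p1 or (p1 implies p1) = 0 or 1 = 1
not p1 = not 0 = 1
not not p1 = not 1 = 0
(p1 or (p1 implies p1)) iff not not p1 = 1 iff 0 = 0
No assignment yields a value below 0, so this is the minimum.

0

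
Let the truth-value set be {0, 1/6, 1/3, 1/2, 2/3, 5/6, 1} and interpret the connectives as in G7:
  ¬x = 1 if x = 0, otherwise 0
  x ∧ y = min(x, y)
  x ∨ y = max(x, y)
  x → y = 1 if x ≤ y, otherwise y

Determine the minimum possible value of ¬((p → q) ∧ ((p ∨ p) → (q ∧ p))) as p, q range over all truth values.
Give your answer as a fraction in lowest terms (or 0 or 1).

0

Take p = 0, q = 0:
p → q = 0 → 0 = 1
p ∨ p = 0 ∨ 0 = 0
q ∧ p = 0 ∧ 0 = 0
(p ∨ p) → (q ∧ p) = 0 → 0 = 1
(p → q) ∧ ((p ∨ p) → (q ∧ p)) = 1 ∧ 1 = 1
¬((p → q) ∧ ((p ∨ p) → (q ∧ p))) = ¬1 = 0
No assignment yields a value below 0, so this is the minimum.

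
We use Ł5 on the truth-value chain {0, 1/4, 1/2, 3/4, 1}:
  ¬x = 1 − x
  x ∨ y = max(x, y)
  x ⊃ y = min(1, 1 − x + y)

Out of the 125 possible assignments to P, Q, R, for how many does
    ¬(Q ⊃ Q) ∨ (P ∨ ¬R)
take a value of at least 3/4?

value 1: 45 assignments (counts)
value 3/4: 35 assignments (counts)
value 1/2: 25 assignments
value 1/4: 15 assignments
value 0: 5 assignments
So 80 of the 125 assignments meet the threshold.

80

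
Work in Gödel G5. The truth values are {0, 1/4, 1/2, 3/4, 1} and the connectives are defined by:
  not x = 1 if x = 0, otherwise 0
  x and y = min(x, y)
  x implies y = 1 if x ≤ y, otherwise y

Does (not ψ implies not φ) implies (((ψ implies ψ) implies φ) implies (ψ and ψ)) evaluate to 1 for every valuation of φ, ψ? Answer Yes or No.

No

Counterexample: take φ = 1/2, ψ = 1/4.
not ψ = not 1/4 = 0
not φ = not 1/2 = 0
not ψ implies not φ = 0 implies 0 = 1
ψ implies ψ = 1/4 implies 1/4 = 1
(ψ implies ψ) implies φ = 1 implies 1/2 = 1/2
ψ and ψ = 1/4 and 1/4 = 1/4
((ψ implies ψ) implies φ) implies (ψ and ψ) = 1/2 implies 1/4 = 1/4
(not ψ implies not φ) implies (((ψ implies ψ) implies φ) implies (ψ and ψ)) = 1 implies 1/4 = 1/4
This gives 1/4 ≠ 1.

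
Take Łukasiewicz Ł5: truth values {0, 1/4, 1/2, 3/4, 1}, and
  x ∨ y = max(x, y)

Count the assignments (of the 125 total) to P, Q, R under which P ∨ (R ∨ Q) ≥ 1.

value 1: 61 assignments (counts)
value 3/4: 37 assignments
value 1/2: 19 assignments
value 1/4: 7 assignments
value 0: 1 assignment
So 61 of the 125 assignments meet the threshold.

61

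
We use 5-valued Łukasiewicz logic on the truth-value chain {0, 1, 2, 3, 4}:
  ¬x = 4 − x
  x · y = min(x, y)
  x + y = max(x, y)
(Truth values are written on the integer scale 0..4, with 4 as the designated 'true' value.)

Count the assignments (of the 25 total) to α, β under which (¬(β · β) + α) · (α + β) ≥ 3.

10

value 4: 5 assignments (counts)
value 3: 5 assignments (counts)
value 2: 7 assignments
value 1: 6 assignments
value 0: 2 assignments
So 10 of the 25 assignments meet the threshold.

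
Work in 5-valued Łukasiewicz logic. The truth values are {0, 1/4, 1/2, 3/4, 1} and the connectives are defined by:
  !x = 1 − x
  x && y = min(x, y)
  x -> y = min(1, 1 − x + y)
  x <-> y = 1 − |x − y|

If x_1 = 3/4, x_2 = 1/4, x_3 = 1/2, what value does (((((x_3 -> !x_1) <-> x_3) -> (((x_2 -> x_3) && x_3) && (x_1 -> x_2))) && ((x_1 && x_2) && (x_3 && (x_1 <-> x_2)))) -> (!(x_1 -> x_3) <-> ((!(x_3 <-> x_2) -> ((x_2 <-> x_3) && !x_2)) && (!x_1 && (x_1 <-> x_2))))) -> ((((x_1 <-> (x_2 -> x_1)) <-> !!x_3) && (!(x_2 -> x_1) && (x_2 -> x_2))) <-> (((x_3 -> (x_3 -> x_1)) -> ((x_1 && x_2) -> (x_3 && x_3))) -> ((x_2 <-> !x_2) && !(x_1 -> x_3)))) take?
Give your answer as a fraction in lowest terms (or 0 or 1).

3/4

!x_1 = !3/4 = 1/4
x_3 -> !x_1 = 1/2 -> 1/4 = 3/4
(x_3 -> !x_1) <-> x_3 = 3/4 <-> 1/2 = 3/4
x_2 -> x_3 = 1/4 -> 1/2 = 1
(x_2 -> x_3) && x_3 = 1 && 1/2 = 1/2
x_1 -> x_2 = 3/4 -> 1/4 = 1/2
((x_2 -> x_3) && x_3) && (x_1 -> x_2) = 1/2 && 1/2 = 1/2
((x_3 -> !x_1) <-> x_3) -> (((x_2 -> x_3) && x_3) && (x_1 -> x_2)) = 3/4 -> 1/2 = 3/4
x_1 && x_2 = 3/4 && 1/4 = 1/4
x_1 <-> x_2 = 3/4 <-> 1/4 = 1/2
x_3 && (x_1 <-> x_2) = 1/2 && 1/2 = 1/2
(x_1 && x_2) && (x_3 && (x_1 <-> x_2)) = 1/4 && 1/2 = 1/4
(((x_3 -> !x_1) <-> x_3) -> (((x_2 -> x_3) && x_3) && (x_1 -> x_2))) && ((x_1 && x_2) && (x_3 && (x_1 <-> x_2))) = 3/4 && 1/4 = 1/4
x_1 -> x_3 = 3/4 -> 1/2 = 3/4
!(x_1 -> x_3) = !3/4 = 1/4
x_3 <-> x_2 = 1/2 <-> 1/4 = 3/4
!(x_3 <-> x_2) = !3/4 = 1/4
x_2 <-> x_3 = 1/4 <-> 1/2 = 3/4
!x_2 = !1/4 = 3/4
(x_2 <-> x_3) && !x_2 = 3/4 && 3/4 = 3/4
!(x_3 <-> x_2) -> ((x_2 <-> x_3) && !x_2) = 1/4 -> 3/4 = 1
!x_1 = !3/4 = 1/4
x_1 <-> x_2 = 3/4 <-> 1/4 = 1/2
!x_1 && (x_1 <-> x_2) = 1/4 && 1/2 = 1/4
(!(x_3 <-> x_2) -> ((x_2 <-> x_3) && !x_2)) && (!x_1 && (x_1 <-> x_2)) = 1 && 1/4 = 1/4
!(x_1 -> x_3) <-> ((!(x_3 <-> x_2) -> ((x_2 <-> x_3) && !x_2)) && (!x_1 && (x_1 <-> x_2))) = 1/4 <-> 1/4 = 1
((((x_3 -> !x_1) <-> x_3) -> (((x_2 -> x_3) && x_3) && (x_1 -> x_2))) && ((x_1 && x_2) && (x_3 && (x_1 <-> x_2)))) -> (!(x_1 -> x_3) <-> ((!(x_3 <-> x_2) -> ((x_2 <-> x_3) && !x_2)) && (!x_1 && (x_1 <-> x_2)))) = 1/4 -> 1 = 1
x_2 -> x_1 = 1/4 -> 3/4 = 1
x_1 <-> (x_2 -> x_1) = 3/4 <-> 1 = 3/4
!x_3 = !1/2 = 1/2
!!x_3 = !1/2 = 1/2
(x_1 <-> (x_2 -> x_1)) <-> !!x_3 = 3/4 <-> 1/2 = 3/4
x_2 -> x_1 = 1/4 -> 3/4 = 1
!(x_2 -> x_1) = !1 = 0
x_2 -> x_2 = 1/4 -> 1/4 = 1
!(x_2 -> x_1) && (x_2 -> x_2) = 0 && 1 = 0
((x_1 <-> (x_2 -> x_1)) <-> !!x_3) && (!(x_2 -> x_1) && (x_2 -> x_2)) = 3/4 && 0 = 0
x_3 -> x_1 = 1/2 -> 3/4 = 1
x_3 -> (x_3 -> x_1) = 1/2 -> 1 = 1
x_1 && x_2 = 3/4 && 1/4 = 1/4
x_3 && x_3 = 1/2 && 1/2 = 1/2
(x_1 && x_2) -> (x_3 && x_3) = 1/4 -> 1/2 = 1
(x_3 -> (x_3 -> x_1)) -> ((x_1 && x_2) -> (x_3 && x_3)) = 1 -> 1 = 1
!x_2 = !1/4 = 3/4
x_2 <-> !x_2 = 1/4 <-> 3/4 = 1/2
x_1 -> x_3 = 3/4 -> 1/2 = 3/4
!(x_1 -> x_3) = !3/4 = 1/4
(x_2 <-> !x_2) && !(x_1 -> x_3) = 1/2 && 1/4 = 1/4
((x_3 -> (x_3 -> x_1)) -> ((x_1 && x_2) -> (x_3 && x_3))) -> ((x_2 <-> !x_2) && !(x_1 -> x_3)) = 1 -> 1/4 = 1/4
(((x_1 <-> (x_2 -> x_1)) <-> !!x_3) && (!(x_2 -> x_1) && (x_2 -> x_2))) <-> (((x_3 -> (x_3 -> x_1)) -> ((x_1 && x_2) -> (x_3 && x_3))) -> ((x_2 <-> !x_2) && !(x_1 -> x_3))) = 0 <-> 1/4 = 3/4
(((((x_3 -> !x_1) <-> x_3) -> (((x_2 -> x_3) && x_3) && (x_1 -> x_2))) && ((x_1 && x_2) && (x_3 && (x_1 <-> x_2)))) -> (!(x_1 -> x_3) <-> ((!(x_3 <-> x_2) -> ((x_2 <-> x_3) && !x_2)) && (!x_1 && (x_1 <-> x_2))))) -> ((((x_1 <-> (x_2 -> x_1)) <-> !!x_3) && (!(x_2 -> x_1) && (x_2 -> x_2))) <-> (((x_3 -> (x_3 -> x_1)) -> ((x_1 && x_2) -> (x_3 && x_3))) -> ((x_2 <-> !x_2) && !(x_1 -> x_3)))) = 1 -> 3/4 = 3/4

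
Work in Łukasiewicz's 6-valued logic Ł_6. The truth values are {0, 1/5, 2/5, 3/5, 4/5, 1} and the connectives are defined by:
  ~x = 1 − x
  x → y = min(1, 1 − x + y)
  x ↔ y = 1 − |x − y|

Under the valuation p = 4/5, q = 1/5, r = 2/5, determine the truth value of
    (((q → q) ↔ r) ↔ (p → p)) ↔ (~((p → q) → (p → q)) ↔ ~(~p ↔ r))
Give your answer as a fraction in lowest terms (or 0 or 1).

3/5

q → q = 1/5 → 1/5 = 1
(q → q) ↔ r = 1 ↔ 2/5 = 2/5
p → p = 4/5 → 4/5 = 1
((q → q) ↔ r) ↔ (p → p) = 2/5 ↔ 1 = 2/5
p → q = 4/5 → 1/5 = 2/5
p → q = 4/5 → 1/5 = 2/5
(p → q) → (p → q) = 2/5 → 2/5 = 1
~((p → q) → (p → q)) = ~1 = 0
~p = ~4/5 = 1/5
~p ↔ r = 1/5 ↔ 2/5 = 4/5
~(~p ↔ r) = ~4/5 = 1/5
~((p → q) → (p → q)) ↔ ~(~p ↔ r) = 0 ↔ 1/5 = 4/5
(((q → q) ↔ r) ↔ (p → p)) ↔ (~((p → q) → (p → q)) ↔ ~(~p ↔ r)) = 2/5 ↔ 4/5 = 3/5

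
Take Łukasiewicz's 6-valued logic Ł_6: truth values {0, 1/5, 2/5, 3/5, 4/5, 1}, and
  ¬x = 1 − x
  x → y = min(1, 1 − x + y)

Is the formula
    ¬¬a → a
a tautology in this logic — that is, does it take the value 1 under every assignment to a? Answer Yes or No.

a = 0 ↦ 1
a = 1/5 ↦ 1
a = 2/5 ↦ 1
a = 3/5 ↦ 1
a = 4/5 ↦ 1
a = 1 ↦ 1
Every assignment gives a value ≥ 1.

Yes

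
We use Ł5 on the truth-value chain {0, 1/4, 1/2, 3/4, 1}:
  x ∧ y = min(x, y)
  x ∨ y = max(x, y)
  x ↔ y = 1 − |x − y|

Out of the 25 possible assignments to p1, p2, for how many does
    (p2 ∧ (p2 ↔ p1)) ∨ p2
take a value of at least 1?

value 1: 5 assignments (counts)
value 3/4: 5 assignments
value 1/2: 5 assignments
value 1/4: 5 assignments
value 0: 5 assignments
So 5 of the 25 assignments meet the threshold.

5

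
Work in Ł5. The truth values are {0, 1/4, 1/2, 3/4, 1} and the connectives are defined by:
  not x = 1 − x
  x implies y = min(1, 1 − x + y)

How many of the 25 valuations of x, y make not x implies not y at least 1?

15

value 1: 15 assignments (counts)
value 3/4: 4 assignments
value 1/2: 3 assignments
value 1/4: 2 assignments
value 0: 1 assignment
So 15 of the 25 assignments meet the threshold.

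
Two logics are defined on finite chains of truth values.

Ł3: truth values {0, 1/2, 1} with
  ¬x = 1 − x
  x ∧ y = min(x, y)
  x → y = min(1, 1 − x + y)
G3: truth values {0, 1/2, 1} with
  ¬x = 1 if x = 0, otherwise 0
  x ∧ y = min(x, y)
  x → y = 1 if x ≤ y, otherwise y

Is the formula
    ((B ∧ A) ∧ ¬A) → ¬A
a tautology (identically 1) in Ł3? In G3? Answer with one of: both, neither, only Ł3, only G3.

both

In Ł3: every assignment gives 1 — tautology.
In G3: every assignment gives 1 — tautology.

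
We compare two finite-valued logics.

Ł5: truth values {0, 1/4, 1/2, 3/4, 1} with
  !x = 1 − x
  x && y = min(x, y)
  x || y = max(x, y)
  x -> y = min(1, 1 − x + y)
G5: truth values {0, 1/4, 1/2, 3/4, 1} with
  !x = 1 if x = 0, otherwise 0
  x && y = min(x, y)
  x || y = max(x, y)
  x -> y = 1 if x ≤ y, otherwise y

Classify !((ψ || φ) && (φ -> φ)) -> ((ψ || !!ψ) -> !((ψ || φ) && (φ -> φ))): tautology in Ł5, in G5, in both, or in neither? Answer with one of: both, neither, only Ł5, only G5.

both

In Ł5: every assignment gives 1 — tautology.
In G5: every assignment gives 1 — tautology.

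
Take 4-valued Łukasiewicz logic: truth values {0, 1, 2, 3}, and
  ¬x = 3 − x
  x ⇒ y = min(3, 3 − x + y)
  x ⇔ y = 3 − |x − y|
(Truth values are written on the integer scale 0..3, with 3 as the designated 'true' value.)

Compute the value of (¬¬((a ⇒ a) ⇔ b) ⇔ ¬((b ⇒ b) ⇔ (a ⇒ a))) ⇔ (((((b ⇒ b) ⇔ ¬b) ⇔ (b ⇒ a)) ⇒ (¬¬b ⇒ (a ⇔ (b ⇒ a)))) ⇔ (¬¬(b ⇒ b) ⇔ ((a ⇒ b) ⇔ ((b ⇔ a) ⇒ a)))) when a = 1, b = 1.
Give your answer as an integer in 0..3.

a ⇒ a = 1 ⇒ 1 = 3
(a ⇒ a) ⇔ b = 3 ⇔ 1 = 1
¬((a ⇒ a) ⇔ b) = ¬1 = 2
¬¬((a ⇒ a) ⇔ b) = ¬2 = 1
b ⇒ b = 1 ⇒ 1 = 3
a ⇒ a = 1 ⇒ 1 = 3
(b ⇒ b) ⇔ (a ⇒ a) = 3 ⇔ 3 = 3
¬((b ⇒ b) ⇔ (a ⇒ a)) = ¬3 = 0
¬¬((a ⇒ a) ⇔ b) ⇔ ¬((b ⇒ b) ⇔ (a ⇒ a)) = 1 ⇔ 0 = 2
b ⇒ b = 1 ⇒ 1 = 3
¬b = ¬1 = 2
(b ⇒ b) ⇔ ¬b = 3 ⇔ 2 = 2
b ⇒ a = 1 ⇒ 1 = 3
((b ⇒ b) ⇔ ¬b) ⇔ (b ⇒ a) = 2 ⇔ 3 = 2
¬b = ¬1 = 2
¬¬b = ¬2 = 1
b ⇒ a = 1 ⇒ 1 = 3
a ⇔ (b ⇒ a) = 1 ⇔ 3 = 1
¬¬b ⇒ (a ⇔ (b ⇒ a)) = 1 ⇒ 1 = 3
(((b ⇒ b) ⇔ ¬b) ⇔ (b ⇒ a)) ⇒ (¬¬b ⇒ (a ⇔ (b ⇒ a))) = 2 ⇒ 3 = 3
b ⇒ b = 1 ⇒ 1 = 3
¬(b ⇒ b) = ¬3 = 0
¬¬(b ⇒ b) = ¬0 = 3
a ⇒ b = 1 ⇒ 1 = 3
b ⇔ a = 1 ⇔ 1 = 3
(b ⇔ a) ⇒ a = 3 ⇒ 1 = 1
(a ⇒ b) ⇔ ((b ⇔ a) ⇒ a) = 3 ⇔ 1 = 1
¬¬(b ⇒ b) ⇔ ((a ⇒ b) ⇔ ((b ⇔ a) ⇒ a)) = 3 ⇔ 1 = 1
((((b ⇒ b) ⇔ ¬b) ⇔ (b ⇒ a)) ⇒ (¬¬b ⇒ (a ⇔ (b ⇒ a)))) ⇔ (¬¬(b ⇒ b) ⇔ ((a ⇒ b) ⇔ ((b ⇔ a) ⇒ a))) = 3 ⇔ 1 = 1
(¬¬((a ⇒ a) ⇔ b) ⇔ ¬((b ⇒ b) ⇔ (a ⇒ a))) ⇔ (((((b ⇒ b) ⇔ ¬b) ⇔ (b ⇒ a)) ⇒ (¬¬b ⇒ (a ⇔ (b ⇒ a)))) ⇔ (¬¬(b ⇒ b) ⇔ ((a ⇒ b) ⇔ ((b ⇔ a) ⇒ a)))) = 2 ⇔ 1 = 2

2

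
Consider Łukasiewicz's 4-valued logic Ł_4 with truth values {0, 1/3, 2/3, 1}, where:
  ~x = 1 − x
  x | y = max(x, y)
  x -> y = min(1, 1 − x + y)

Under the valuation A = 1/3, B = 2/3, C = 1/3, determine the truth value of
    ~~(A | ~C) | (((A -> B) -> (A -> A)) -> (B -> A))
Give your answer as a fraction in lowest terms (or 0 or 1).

~C = ~1/3 = 2/3
A | ~C = 1/3 | 2/3 = 2/3
~(A | ~C) = ~2/3 = 1/3
~~(A | ~C) = ~1/3 = 2/3
A -> B = 1/3 -> 2/3 = 1
A -> A = 1/3 -> 1/3 = 1
(A -> B) -> (A -> A) = 1 -> 1 = 1
B -> A = 2/3 -> 1/3 = 2/3
((A -> B) -> (A -> A)) -> (B -> A) = 1 -> 2/3 = 2/3
~~(A | ~C) | (((A -> B) -> (A -> A)) -> (B -> A)) = 2/3 | 2/3 = 2/3

2/3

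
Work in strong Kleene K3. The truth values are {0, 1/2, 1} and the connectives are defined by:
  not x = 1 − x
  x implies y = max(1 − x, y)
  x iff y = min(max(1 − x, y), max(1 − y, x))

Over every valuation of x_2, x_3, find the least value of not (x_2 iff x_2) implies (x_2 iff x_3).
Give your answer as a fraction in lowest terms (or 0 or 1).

Take x_2 = 1/2, x_3 = 0:
x_2 iff x_2 = 1/2 iff 1/2 = 1/2
not (x_2 iff x_2) = not 1/2 = 1/2
x_2 iff x_3 = 1/2 iff 0 = 1/2
not (x_2 iff x_2) implies (x_2 iff x_3) = 1/2 implies 1/2 = 1/2
No assignment yields a value below 1/2, so this is the minimum.

1/2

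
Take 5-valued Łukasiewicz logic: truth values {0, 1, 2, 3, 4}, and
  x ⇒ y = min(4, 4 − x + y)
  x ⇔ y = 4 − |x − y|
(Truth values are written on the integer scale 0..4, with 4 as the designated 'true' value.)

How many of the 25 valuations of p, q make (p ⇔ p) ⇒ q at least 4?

5

value 4: 5 assignments (counts)
value 3: 5 assignments
value 2: 5 assignments
value 1: 5 assignments
value 0: 5 assignments
So 5 of the 25 assignments meet the threshold.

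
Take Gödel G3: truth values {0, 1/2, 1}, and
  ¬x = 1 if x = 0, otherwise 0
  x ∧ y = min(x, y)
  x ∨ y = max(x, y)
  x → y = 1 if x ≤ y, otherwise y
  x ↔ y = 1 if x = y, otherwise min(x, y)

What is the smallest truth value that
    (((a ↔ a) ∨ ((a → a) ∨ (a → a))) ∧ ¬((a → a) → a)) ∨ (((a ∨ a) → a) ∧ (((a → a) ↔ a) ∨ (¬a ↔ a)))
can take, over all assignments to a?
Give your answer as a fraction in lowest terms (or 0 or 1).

1/2

Take a = 1/2:
a ↔ a = 1/2 ↔ 1/2 = 1
a → a = 1/2 → 1/2 = 1
a → a = 1/2 → 1/2 = 1
(a → a) ∨ (a → a) = 1 ∨ 1 = 1
(a ↔ a) ∨ ((a → a) ∨ (a → a)) = 1 ∨ 1 = 1
a → a = 1/2 → 1/2 = 1
(a → a) → a = 1 → 1/2 = 1/2
¬((a → a) → a) = ¬1/2 = 0
((a ↔ a) ∨ ((a → a) ∨ (a → a))) ∧ ¬((a → a) → a) = 1 ∧ 0 = 0
a ∨ a = 1/2 ∨ 1/2 = 1/2
(a ∨ a) → a = 1/2 → 1/2 = 1
a → a = 1/2 → 1/2 = 1
(a → a) ↔ a = 1 ↔ 1/2 = 1/2
¬a = ¬1/2 = 0
¬a ↔ a = 0 ↔ 1/2 = 0
((a → a) ↔ a) ∨ (¬a ↔ a) = 1/2 ∨ 0 = 1/2
((a ∨ a) → a) ∧ (((a → a) ↔ a) ∨ (¬a ↔ a)) = 1 ∧ 1/2 = 1/2
(((a ↔ a) ∨ ((a → a) ∨ (a → a))) ∧ ¬((a → a) → a)) ∨ (((a ∨ a) → a) ∧ (((a → a) ↔ a) ∨ (¬a ↔ a))) = 0 ∨ 1/2 = 1/2
No assignment yields a value below 1/2, so this is the minimum.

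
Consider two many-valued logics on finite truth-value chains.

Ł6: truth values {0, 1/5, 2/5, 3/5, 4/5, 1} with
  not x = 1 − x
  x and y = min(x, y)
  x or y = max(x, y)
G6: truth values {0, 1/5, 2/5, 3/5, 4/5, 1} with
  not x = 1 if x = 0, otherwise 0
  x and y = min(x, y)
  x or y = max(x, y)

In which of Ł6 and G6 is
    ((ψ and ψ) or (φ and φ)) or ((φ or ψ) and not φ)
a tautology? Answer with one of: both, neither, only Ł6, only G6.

In Ł6: at φ = 0, ψ = 0 the value is 0 — not a tautology.
In G6: at φ = 0, ψ = 0 the value is 0 — not a tautology.

neither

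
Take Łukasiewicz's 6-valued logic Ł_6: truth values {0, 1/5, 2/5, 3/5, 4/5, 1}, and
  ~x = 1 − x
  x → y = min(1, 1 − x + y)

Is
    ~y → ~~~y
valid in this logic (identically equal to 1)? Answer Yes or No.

y = 0 ↦ 1
y = 1/5 ↦ 1
y = 2/5 ↦ 1
y = 3/5 ↦ 1
y = 4/5 ↦ 1
y = 1 ↦ 1
Every assignment gives a value ≥ 1.

Yes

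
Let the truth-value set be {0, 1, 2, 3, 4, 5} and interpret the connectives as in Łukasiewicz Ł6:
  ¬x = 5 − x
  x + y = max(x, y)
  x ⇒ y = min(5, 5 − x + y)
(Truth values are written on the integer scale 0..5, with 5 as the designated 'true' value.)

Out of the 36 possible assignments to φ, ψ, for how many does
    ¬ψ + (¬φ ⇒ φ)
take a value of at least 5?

21

value 5: 21 assignments (counts)
value 4: 7 assignments
value 3: 2 assignments
value 2: 4 assignments
value 1: 1 assignment
value 0: 1 assignment
So 21 of the 36 assignments meet the threshold.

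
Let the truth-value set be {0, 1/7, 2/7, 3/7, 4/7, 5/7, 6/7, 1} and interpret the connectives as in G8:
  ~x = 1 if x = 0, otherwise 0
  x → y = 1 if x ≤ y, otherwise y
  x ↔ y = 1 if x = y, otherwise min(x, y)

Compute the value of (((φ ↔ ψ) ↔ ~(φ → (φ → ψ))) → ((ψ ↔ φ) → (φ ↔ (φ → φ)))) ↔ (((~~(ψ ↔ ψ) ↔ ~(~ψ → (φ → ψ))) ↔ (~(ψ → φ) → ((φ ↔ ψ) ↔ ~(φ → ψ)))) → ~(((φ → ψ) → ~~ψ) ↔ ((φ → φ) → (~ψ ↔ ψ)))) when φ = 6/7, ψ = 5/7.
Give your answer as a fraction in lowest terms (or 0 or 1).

1

φ ↔ ψ = 6/7 ↔ 5/7 = 5/7
φ → ψ = 6/7 → 5/7 = 5/7
φ → (φ → ψ) = 6/7 → 5/7 = 5/7
~(φ → (φ → ψ)) = ~5/7 = 0
(φ ↔ ψ) ↔ ~(φ → (φ → ψ)) = 5/7 ↔ 0 = 0
ψ ↔ φ = 5/7 ↔ 6/7 = 5/7
φ → φ = 6/7 → 6/7 = 1
φ ↔ (φ → φ) = 6/7 ↔ 1 = 6/7
(ψ ↔ φ) → (φ ↔ (φ → φ)) = 5/7 → 6/7 = 1
((φ ↔ ψ) ↔ ~(φ → (φ → ψ))) → ((ψ ↔ φ) → (φ ↔ (φ → φ))) = 0 → 1 = 1
ψ ↔ ψ = 5/7 ↔ 5/7 = 1
~(ψ ↔ ψ) = ~1 = 0
~~(ψ ↔ ψ) = ~0 = 1
~ψ = ~5/7 = 0
φ → ψ = 6/7 → 5/7 = 5/7
~ψ → (φ → ψ) = 0 → 5/7 = 1
~(~ψ → (φ → ψ)) = ~1 = 0
~~(ψ ↔ ψ) ↔ ~(~ψ → (φ → ψ)) = 1 ↔ 0 = 0
ψ → φ = 5/7 → 6/7 = 1
~(ψ → φ) = ~1 = 0
φ ↔ ψ = 6/7 ↔ 5/7 = 5/7
φ → ψ = 6/7 → 5/7 = 5/7
~(φ → ψ) = ~5/7 = 0
(φ ↔ ψ) ↔ ~(φ → ψ) = 5/7 ↔ 0 = 0
~(ψ → φ) → ((φ ↔ ψ) ↔ ~(φ → ψ)) = 0 → 0 = 1
(~~(ψ ↔ ψ) ↔ ~(~ψ → (φ → ψ))) ↔ (~(ψ → φ) → ((φ ↔ ψ) ↔ ~(φ → ψ))) = 0 ↔ 1 = 0
φ → ψ = 6/7 → 5/7 = 5/7
~ψ = ~5/7 = 0
~~ψ = ~0 = 1
(φ → ψ) → ~~ψ = 5/7 → 1 = 1
φ → φ = 6/7 → 6/7 = 1
~ψ = ~5/7 = 0
~ψ ↔ ψ = 0 ↔ 5/7 = 0
(φ → φ) → (~ψ ↔ ψ) = 1 → 0 = 0
((φ → ψ) → ~~ψ) ↔ ((φ → φ) → (~ψ ↔ ψ)) = 1 ↔ 0 = 0
~(((φ → ψ) → ~~ψ) ↔ ((φ → φ) → (~ψ ↔ ψ))) = ~0 = 1
((~~(ψ ↔ ψ) ↔ ~(~ψ → (φ → ψ))) ↔ (~(ψ → φ) → ((φ ↔ ψ) ↔ ~(φ → ψ)))) → ~(((φ → ψ) → ~~ψ) ↔ ((φ → φ) → (~ψ ↔ ψ))) = 0 → 1 = 1
(((φ ↔ ψ) ↔ ~(φ → (φ → ψ))) → ((ψ ↔ φ) → (φ ↔ (φ → φ)))) ↔ (((~~(ψ ↔ ψ) ↔ ~(~ψ → (φ → ψ))) ↔ (~(ψ → φ) → ((φ ↔ ψ) ↔ ~(φ → ψ)))) → ~(((φ → ψ) → ~~ψ) ↔ ((φ → φ) → (~ψ ↔ ψ)))) = 1 ↔ 1 = 1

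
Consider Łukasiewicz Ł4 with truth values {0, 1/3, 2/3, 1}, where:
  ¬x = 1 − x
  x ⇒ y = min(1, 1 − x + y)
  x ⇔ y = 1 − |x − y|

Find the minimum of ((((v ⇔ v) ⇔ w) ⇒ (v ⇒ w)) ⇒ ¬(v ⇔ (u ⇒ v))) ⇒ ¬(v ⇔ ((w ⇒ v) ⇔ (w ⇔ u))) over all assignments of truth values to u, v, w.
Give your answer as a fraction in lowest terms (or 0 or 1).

Take u = 0, v = 1/3, w = 1/3:
v ⇔ v = 1/3 ⇔ 1/3 = 1
(v ⇔ v) ⇔ w = 1 ⇔ 1/3 = 1/3
v ⇒ w = 1/3 ⇒ 1/3 = 1
((v ⇔ v) ⇔ w) ⇒ (v ⇒ w) = 1/3 ⇒ 1 = 1
u ⇒ v = 0 ⇒ 1/3 = 1
v ⇔ (u ⇒ v) = 1/3 ⇔ 1 = 1/3
¬(v ⇔ (u ⇒ v)) = ¬1/3 = 2/3
(((v ⇔ v) ⇔ w) ⇒ (v ⇒ w)) ⇒ ¬(v ⇔ (u ⇒ v)) = 1 ⇒ 2/3 = 2/3
w ⇒ v = 1/3 ⇒ 1/3 = 1
w ⇔ u = 1/3 ⇔ 0 = 2/3
(w ⇒ v) ⇔ (w ⇔ u) = 1 ⇔ 2/3 = 2/3
v ⇔ ((w ⇒ v) ⇔ (w ⇔ u)) = 1/3 ⇔ 2/3 = 2/3
¬(v ⇔ ((w ⇒ v) ⇔ (w ⇔ u))) = ¬2/3 = 1/3
((((v ⇔ v) ⇔ w) ⇒ (v ⇒ w)) ⇒ ¬(v ⇔ (u ⇒ v))) ⇒ ¬(v ⇔ ((w ⇒ v) ⇔ (w ⇔ u))) = 2/3 ⇒ 1/3 = 2/3
No assignment yields a value below 2/3, so this is the minimum.

2/3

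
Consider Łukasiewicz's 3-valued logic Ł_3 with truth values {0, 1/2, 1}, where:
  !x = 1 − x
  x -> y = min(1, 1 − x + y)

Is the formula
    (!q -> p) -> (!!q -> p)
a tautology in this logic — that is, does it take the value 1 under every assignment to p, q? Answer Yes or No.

No

Counterexample: take p = 0, q = 1.
!q = !1 = 0
!q -> p = 0 -> 0 = 1
!q = !1 = 0
!!q = !0 = 1
!!q -> p = 1 -> 0 = 0
(!q -> p) -> (!!q -> p) = 1 -> 0 = 0
This gives 0 ≠ 1.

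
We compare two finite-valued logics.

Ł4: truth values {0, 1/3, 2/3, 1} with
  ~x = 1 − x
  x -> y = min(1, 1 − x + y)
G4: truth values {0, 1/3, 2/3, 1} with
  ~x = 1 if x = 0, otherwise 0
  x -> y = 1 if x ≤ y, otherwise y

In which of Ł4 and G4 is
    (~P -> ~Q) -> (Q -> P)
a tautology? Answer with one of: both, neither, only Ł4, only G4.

only Ł4

In Ł4: every assignment gives 1 — tautology.
In G4: at P = 1/3, Q = 2/3 the value is 1/3 — not a tautology.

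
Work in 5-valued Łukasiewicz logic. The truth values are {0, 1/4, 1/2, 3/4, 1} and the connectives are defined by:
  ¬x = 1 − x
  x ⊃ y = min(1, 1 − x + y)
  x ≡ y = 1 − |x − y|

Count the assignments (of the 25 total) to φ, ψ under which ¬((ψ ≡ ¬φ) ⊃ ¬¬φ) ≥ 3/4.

3

value 1: 1 assignment (counts)
value 3/4: 2 assignments (counts)
value 1/2: 4 assignments
value 1/4: 5 assignments
value 0: 13 assignments
So 3 of the 25 assignments meet the threshold.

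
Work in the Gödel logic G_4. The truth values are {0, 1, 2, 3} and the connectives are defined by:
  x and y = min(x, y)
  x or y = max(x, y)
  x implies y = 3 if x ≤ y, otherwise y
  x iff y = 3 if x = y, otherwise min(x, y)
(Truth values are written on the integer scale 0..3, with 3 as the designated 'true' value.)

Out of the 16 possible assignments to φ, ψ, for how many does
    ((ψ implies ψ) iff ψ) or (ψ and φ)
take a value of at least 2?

φ = 0, ψ = 0 ↦ 0  <
φ = 0, ψ = 1 ↦ 1  <
φ = 0, ψ = 2 ↦ 2  ≥
φ = 0, ψ = 3 ↦ 3  ≥
φ = 1, ψ = 0 ↦ 0  <
φ = 1, ψ = 1 ↦ 1  <
φ = 1, ψ = 2 ↦ 2  ≥
φ = 1, ψ = 3 ↦ 3  ≥
φ = 2, ψ = 0 ↦ 0  <
φ = 2, ψ = 1 ↦ 1  <
φ = 2, ψ = 2 ↦ 2  ≥
φ = 2, ψ = 3 ↦ 3  ≥
φ = 3, ψ = 0 ↦ 0  <
φ = 3, ψ = 1 ↦ 1  <
φ = 3, ψ = 2 ↦ 2  ≥
φ = 3, ψ = 3 ↦ 3  ≥
So 8 of the 16 assignments meet the threshold.

8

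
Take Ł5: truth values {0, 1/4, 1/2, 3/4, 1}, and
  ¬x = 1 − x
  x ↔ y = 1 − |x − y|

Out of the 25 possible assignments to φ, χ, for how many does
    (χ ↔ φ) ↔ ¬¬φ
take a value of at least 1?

7

value 1: 7 assignments (counts)
value 3/4: 7 assignments
value 1/2: 6 assignments
value 1/4: 3 assignments
value 0: 2 assignments
So 7 of the 25 assignments meet the threshold.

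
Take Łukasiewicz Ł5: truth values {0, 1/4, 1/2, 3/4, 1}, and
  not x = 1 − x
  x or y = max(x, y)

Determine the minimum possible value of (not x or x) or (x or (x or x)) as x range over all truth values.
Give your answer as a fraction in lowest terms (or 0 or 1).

Take x = 1/2:
not x = not 1/2 = 1/2
not x or x = 1/2 or 1/2 = 1/2
x or x = 1/2 or 1/2 = 1/2
x or (x or x) = 1/2 or 1/2 = 1/2
(not x or x) or (x or (x or x)) = 1/2 or 1/2 = 1/2
No assignment yields a value below 1/2, so this is the minimum.

1/2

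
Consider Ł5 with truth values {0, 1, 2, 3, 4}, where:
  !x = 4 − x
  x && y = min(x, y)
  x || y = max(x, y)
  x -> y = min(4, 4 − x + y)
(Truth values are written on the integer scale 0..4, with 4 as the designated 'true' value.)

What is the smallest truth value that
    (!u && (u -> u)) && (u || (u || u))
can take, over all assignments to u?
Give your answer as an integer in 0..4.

0

Take u = 0:
!u = !0 = 4
u -> u = 0 -> 0 = 4
!u && (u -> u) = 4 && 4 = 4
u || u = 0 || 0 = 0
u || (u || u) = 0 || 0 = 0
(!u && (u -> u)) && (u || (u || u)) = 4 && 0 = 0
No assignment yields a value below 0, so this is the minimum.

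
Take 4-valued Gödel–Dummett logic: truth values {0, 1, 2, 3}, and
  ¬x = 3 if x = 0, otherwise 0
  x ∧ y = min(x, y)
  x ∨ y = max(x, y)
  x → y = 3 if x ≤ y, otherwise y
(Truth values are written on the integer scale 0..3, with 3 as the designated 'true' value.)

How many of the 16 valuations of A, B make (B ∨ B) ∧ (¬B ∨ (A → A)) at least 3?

A = 0, B = 0 ↦ 0  <
A = 0, B = 1 ↦ 1  <
A = 0, B = 2 ↦ 2  <
A = 0, B = 3 ↦ 3  ≥
A = 1, B = 0 ↦ 0  <
A = 1, B = 1 ↦ 1  <
A = 1, B = 2 ↦ 2  <
A = 1, B = 3 ↦ 3  ≥
A = 2, B = 0 ↦ 0  <
A = 2, B = 1 ↦ 1  <
A = 2, B = 2 ↦ 2  <
A = 2, B = 3 ↦ 3  ≥
A = 3, B = 0 ↦ 0  <
A = 3, B = 1 ↦ 1  <
A = 3, B = 2 ↦ 2  <
A = 3, B = 3 ↦ 3  ≥
So 4 of the 16 assignments meet the threshold.

4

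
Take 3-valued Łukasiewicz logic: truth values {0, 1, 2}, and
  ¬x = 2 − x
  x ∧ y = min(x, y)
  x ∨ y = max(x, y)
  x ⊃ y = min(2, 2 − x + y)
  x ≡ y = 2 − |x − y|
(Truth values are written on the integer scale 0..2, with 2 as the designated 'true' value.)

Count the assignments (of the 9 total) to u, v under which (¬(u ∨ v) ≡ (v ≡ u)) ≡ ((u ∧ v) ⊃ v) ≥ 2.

5

u = 0, v = 0 ↦ 2  ≥
u = 0, v = 1 ↦ 2  ≥
u = 0, v = 2 ↦ 2  ≥
u = 1, v = 0 ↦ 2  ≥
u = 1, v = 1 ↦ 1  <
u = 1, v = 2 ↦ 1  <
u = 2, v = 0 ↦ 2  ≥
u = 2, v = 1 ↦ 1  <
u = 2, v = 2 ↦ 0  <
So 5 of the 9 assignments meet the threshold.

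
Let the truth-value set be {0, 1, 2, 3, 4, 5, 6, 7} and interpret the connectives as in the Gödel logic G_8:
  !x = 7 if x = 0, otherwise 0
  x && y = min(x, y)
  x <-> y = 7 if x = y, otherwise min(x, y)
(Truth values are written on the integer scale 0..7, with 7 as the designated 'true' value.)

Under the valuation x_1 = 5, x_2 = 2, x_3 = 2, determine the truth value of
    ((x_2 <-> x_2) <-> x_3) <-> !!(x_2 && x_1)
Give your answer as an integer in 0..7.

2

x_2 <-> x_2 = 2 <-> 2 = 7
(x_2 <-> x_2) <-> x_3 = 7 <-> 2 = 2
x_2 && x_1 = 2 && 5 = 2
!(x_2 && x_1) = !2 = 0
!!(x_2 && x_1) = !0 = 7
((x_2 <-> x_2) <-> x_3) <-> !!(x_2 && x_1) = 2 <-> 7 = 2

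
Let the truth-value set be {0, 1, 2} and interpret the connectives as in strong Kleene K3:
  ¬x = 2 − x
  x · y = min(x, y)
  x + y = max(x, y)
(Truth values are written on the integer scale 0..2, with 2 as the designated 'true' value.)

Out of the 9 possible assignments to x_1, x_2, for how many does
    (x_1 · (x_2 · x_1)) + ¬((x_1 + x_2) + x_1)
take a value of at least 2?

x_1 = 0, x_2 = 0 ↦ 2  ≥
x_1 = 0, x_2 = 1 ↦ 1  <
x_1 = 0, x_2 = 2 ↦ 0  <
x_1 = 1, x_2 = 0 ↦ 1  <
x_1 = 1, x_2 = 1 ↦ 1  <
x_1 = 1, x_2 = 2 ↦ 1  <
x_1 = 2, x_2 = 0 ↦ 0  <
x_1 = 2, x_2 = 1 ↦ 1  <
x_1 = 2, x_2 = 2 ↦ 2  ≥
So 2 of the 9 assignments meet the threshold.

2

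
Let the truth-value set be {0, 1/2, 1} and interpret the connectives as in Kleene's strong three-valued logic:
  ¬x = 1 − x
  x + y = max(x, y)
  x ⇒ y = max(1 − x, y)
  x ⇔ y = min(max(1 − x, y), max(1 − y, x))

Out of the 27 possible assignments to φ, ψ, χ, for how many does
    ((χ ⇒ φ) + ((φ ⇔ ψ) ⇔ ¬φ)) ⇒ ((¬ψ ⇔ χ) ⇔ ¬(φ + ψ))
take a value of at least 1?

value 1: 5 assignments (counts)
value 1/2: 17 assignments
value 0: 5 assignments
So 5 of the 27 assignments meet the threshold.

5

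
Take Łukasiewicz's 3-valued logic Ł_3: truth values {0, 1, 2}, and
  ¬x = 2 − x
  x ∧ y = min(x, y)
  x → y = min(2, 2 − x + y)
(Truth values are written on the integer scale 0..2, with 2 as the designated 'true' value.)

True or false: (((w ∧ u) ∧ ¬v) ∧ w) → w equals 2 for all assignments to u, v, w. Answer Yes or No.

Yes

At u = 1, v = 0, w = 0, for instance:
w ∧ u = 0 ∧ 1 = 0
¬v = ¬0 = 2
(w ∧ u) ∧ ¬v = 0 ∧ 2 = 0
((w ∧ u) ∧ ¬v) ∧ w = 0 ∧ 0 = 0
(((w ∧ u) ∧ ¬v) ∧ w) → w = 0 → 0 = 2
and checking the remaining 26 assignments likewise gives ≥ 2 in every case.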